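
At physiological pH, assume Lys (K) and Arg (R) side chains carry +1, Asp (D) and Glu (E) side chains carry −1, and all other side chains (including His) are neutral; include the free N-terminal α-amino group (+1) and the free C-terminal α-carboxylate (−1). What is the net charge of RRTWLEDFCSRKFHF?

Positive (K, R): R1, R2, R11, K12 → +4.
Negative (D, E): E6, D7 → −2.
The N-terminus (+1) and C-terminus (−1) cancel.
Net charge = (+4) + (−2) = +2.

+2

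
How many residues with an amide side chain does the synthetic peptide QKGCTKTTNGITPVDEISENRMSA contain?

Asparagine (N) and glutamine (Q) have uncharged amide side chains.
Matching residues: Q1, N9, N20.

3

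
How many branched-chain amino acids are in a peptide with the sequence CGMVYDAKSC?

The BCAAs are Val, Leu, and Ile — aliphatic side chains with a branch point.
Matching residues: V4.

1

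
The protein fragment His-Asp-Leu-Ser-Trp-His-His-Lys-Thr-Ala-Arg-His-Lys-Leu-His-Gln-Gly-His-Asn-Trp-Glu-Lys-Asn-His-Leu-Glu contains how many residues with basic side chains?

The basic amino acids are Lys (K), Arg (R), and His (H).
Matching residues: His1, His6, His7, Lys8, Arg11, His12, Lys13, His15, His18, Lys22, His24.

11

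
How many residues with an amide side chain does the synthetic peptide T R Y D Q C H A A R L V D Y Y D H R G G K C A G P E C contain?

1

The amide-side-chain residues are Asn (N) and Gln (Q).
Matching residues: Q5.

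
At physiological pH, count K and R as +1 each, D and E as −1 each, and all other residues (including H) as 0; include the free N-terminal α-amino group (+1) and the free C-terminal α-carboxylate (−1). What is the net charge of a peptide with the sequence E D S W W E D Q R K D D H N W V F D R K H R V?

Positive (K, R): R9, K10, R19, K20, R22 → +5.
Negative (D, E): E1, D2, E6, D7, D11, D12, D18 → −7.
The N-terminus (+1) and C-terminus (−1) cancel.
Net charge = (+5) + (−7) = −2.

-2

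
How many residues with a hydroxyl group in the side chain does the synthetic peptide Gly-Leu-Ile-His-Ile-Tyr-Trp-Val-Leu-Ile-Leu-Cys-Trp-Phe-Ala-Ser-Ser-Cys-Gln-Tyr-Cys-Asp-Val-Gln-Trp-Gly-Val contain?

S, T, and Y are the three residues with a side-chain hydroxyl.
Matching residues: Tyr6, Ser16, Ser17, Tyr20.

4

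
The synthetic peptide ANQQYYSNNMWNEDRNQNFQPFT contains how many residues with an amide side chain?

Only N (asparagine) and Q (glutamine) carry a side-chain carboxamide.
Matching residues: N2, Q3, Q4, N8, N9, N12, N16, Q17, N18, Q20.

10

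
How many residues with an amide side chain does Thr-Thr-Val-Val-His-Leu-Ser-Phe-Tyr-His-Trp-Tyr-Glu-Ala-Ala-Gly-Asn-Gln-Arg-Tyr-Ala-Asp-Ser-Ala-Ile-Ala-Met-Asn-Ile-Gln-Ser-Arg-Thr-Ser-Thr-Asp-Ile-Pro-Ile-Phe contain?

Only N (asparagine) and Q (glutamine) carry a side-chain carboxamide.
Matching residues: Asn17, Gln18, Asn28, Gln30.

4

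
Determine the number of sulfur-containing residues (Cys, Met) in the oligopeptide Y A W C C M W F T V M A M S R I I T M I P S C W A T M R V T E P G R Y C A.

Matching residues: C4, C5, M6, M11, M13, M19, C23, M27, C36.

9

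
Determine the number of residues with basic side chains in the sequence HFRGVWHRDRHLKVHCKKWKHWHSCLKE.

14

The basic amino acids are Lys (K), Arg (R), and His (H).
Matching residues: H1, R3, H7, R8, R10, H11, K13, H15, K17, K18, K20, H21, H23, K27.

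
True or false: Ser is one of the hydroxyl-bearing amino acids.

True

The –OH-bearing residues are Ser, Thr (aliphatic alcohols), and Tyr (phenol).
Serine is in this group.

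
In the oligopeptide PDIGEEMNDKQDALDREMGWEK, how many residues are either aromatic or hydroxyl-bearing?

Aromatic: F, W, Y. Hydroxyl-bearing: S, T, Y.
Aromatic residues here: W20 (1).
Hydroxyl-bearing residues here: none (0).
(Y belongs to both groups, but none appear in this sequence.) Total = 1 + 0 = 1.

1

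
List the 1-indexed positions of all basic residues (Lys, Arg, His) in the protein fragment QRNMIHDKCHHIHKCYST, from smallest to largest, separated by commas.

2, 6, 8, 10, 11, 13, 14

Matching residues: R2, H6, K8, H10, H11, H13, K14.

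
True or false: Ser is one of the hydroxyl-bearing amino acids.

Serine (S), threonine (T), and tyrosine (Y) each carry a hydroxyl group on the side chain.
Serine is in this group.

True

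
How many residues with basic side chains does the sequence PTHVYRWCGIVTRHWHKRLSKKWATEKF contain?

10

The basic amino acids are Lys (K), Arg (R), and His (H).
Matching residues: H3, R6, R13, H14, H16, K17, R18, K21, K22, K27.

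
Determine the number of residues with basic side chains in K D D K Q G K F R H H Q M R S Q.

7

Lysine (K), arginine (R), and histidine (H) have basic, nitrogen-containing side chains.
Matching residues: K1, K4, K7, R9, H10, H11, R14.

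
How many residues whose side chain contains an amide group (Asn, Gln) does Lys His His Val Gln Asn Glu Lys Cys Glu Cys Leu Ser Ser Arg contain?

Matching residues: Gln5, Asn6.

2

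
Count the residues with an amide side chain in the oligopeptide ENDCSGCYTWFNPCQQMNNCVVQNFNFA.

Asparagine (N) and glutamine (Q) have uncharged amide side chains.
Matching residues: N2, N12, Q15, Q16, N18, N19, Q23, N24, N26.

9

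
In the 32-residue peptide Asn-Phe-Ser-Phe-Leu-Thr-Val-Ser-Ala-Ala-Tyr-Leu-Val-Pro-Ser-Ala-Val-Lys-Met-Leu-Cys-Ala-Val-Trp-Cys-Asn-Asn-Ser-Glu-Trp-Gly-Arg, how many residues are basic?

The basic amino acids are Lys (K), Arg (R), and His (H).
Matching residues: Lys18, Arg32.

2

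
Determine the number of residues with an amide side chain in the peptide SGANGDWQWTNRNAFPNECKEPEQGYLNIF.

7

Asparagine (N) and glutamine (Q) have uncharged amide side chains.
Matching residues: N4, Q8, N11, N13, N17, Q24, N28.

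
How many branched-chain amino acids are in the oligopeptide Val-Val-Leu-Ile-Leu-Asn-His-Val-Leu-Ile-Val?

9

V, L, and I make up the branched-chain aliphatic group.
Matching residues: Val1, Val2, Leu3, Ile4, Leu5, Val8, Leu9, Ile10, Val11.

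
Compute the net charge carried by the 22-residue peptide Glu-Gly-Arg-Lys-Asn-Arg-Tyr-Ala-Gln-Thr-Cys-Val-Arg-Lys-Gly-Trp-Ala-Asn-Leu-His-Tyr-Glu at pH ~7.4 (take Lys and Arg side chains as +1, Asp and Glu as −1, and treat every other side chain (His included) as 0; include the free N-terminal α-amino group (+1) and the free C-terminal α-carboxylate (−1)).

+3

Positive (K, R): Arg3, Lys4, Arg6, Arg13, Lys14 → +5.
Negative (D, E): Glu1, Glu22 → −2.
The N-terminus (+1) and C-terminus (−1) cancel.
Net charge = (+5) + (−2) = +3.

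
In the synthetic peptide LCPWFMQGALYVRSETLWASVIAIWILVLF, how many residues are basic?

1

Lysine (K), arginine (R), and histidine (H) have basic, nitrogen-containing side chains.
Matching residues: R13.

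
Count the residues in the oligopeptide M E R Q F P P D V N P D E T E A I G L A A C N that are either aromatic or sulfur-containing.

Aromatic: F, W, Y. Sulfur-containing: C, M.
Aromatic residues here: F5 (1).
Sulfur-containing residues here: M1, C22 (2).
The two groups share no amino acid, so total = 1 + 2 = 3.

3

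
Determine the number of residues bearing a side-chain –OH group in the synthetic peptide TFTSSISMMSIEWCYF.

The –OH-bearing residues are Ser, Thr (aliphatic alcohols), and Tyr (phenol).
Matching residues: T1, T3, S4, S5, S7, S10, Y15.

7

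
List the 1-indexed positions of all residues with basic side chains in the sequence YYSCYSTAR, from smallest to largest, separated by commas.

9

Lysine (K), arginine (R), and histidine (H) have basic, nitrogen-containing side chains.
Matching residues: R9.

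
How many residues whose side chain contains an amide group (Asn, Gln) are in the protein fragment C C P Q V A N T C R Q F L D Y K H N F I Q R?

5

Matching residues: Q4, N7, Q11, N18, Q21.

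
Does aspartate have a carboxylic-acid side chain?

Yes

Aspartate (D) and glutamate (E) have carboxylic-acid side chains and are the acidic amino acids.
Aspartate is in this group.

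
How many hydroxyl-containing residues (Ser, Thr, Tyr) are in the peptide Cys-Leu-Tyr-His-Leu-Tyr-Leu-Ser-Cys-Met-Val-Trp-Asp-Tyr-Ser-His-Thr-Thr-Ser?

Matching residues: Tyr3, Tyr6, Ser8, Tyr14, Ser15, Thr17, Thr18, Ser19.

8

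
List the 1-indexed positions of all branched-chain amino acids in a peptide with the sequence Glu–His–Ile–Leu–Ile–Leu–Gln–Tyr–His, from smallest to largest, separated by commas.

Valine (V), leucine (L), and isoleucine (I) are the branched-chain amino acids.
Matching residues: Ile3, Leu4, Ile5, Leu6.

3, 4, 5, 6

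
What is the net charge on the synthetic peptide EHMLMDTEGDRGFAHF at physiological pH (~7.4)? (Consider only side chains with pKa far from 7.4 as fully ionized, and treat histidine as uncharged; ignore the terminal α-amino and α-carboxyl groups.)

Near pH 7.4, K and R contribute +1 each, D and E contribute −1 each, and every other side chain (His included, as stated) is uncharged.
Positive (K, R): R11 → +1.
Negative (D, E): E1, D6, E8, D10 → −4.
Net charge = (+1) + (−4) = −3.

-3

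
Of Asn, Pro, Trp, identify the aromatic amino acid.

Trp

The aromatic amino acids are Phe (F, benzyl), Trp (W, indole), and Tyr (Y, phenol).
Of the listed options, only Trp belongs to this group.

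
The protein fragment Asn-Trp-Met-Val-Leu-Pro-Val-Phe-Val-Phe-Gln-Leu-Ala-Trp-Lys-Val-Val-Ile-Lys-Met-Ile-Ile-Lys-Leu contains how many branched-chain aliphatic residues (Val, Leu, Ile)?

11

Matching residues: Val4, Leu5, Val7, Val9, Leu12, Val16, Val17, Ile18, Ile21, Ile22, Leu24.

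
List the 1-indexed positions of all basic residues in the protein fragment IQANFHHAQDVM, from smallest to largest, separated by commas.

The basic amino acids are Lys (K), Arg (R), and His (H).
Matching residues: H6, H7.

6, 7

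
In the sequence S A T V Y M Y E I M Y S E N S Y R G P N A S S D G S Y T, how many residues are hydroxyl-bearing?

Serine (S), threonine (T), and tyrosine (Y) each carry a hydroxyl group on the side chain.
Matching residues: S1, T3, Y5, Y7, Y11, S12, S15, Y16, S22, S23, S26, Y27, T28.

13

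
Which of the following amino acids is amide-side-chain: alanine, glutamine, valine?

Asparagine (N) and glutamine (Q) have uncharged amide side chains.
Of the listed options, only glutamine belongs to this group.

glutamine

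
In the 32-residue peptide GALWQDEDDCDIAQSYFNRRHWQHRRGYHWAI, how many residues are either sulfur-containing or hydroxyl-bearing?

4

Sulfur-containing: C, M. Hydroxyl-bearing: S, T, Y.
Sulfur-containing residues here: C10 (1).
Hydroxyl-bearing residues here: S15, Y16, Y28 (3).
The two groups share no amino acid, so total = 1 + 3 = 4.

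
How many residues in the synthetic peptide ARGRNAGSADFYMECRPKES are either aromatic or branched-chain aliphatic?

Aromatic: F, W, Y. Branched-chain aliphatic: I, L, V.
Aromatic residues here: F11, Y12 (2).
Branched-chain aliphatic residues here: none (0).
The two groups share no amino acid, so total = 2 + 0 = 2.

2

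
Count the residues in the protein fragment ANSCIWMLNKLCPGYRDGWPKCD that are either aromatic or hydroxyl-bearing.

Aromatic: F, W, Y. Hydroxyl-bearing: S, T, Y.
Aromatic residues here: W6, Y15, W19 (3).
Hydroxyl-bearing residues here: S3, Y15 (2).
Y is in both groups, so the 1 Y residue must not be double-counted.
Total = 3 + 2 − 1 = 4.

4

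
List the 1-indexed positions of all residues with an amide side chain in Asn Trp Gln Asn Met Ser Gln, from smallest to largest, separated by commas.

1, 3, 4, 7

Only N (asparagine) and Q (glutamine) carry a side-chain carboxamide.
Matching residues: Asn1, Gln3, Asn4, Gln7.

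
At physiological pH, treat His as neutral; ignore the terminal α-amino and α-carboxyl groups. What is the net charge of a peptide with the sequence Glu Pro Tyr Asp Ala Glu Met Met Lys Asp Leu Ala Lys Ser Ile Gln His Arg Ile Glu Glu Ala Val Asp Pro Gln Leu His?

-4

At pH ~7.4 the Lys and Arg side chains are protonated (+1), the Asp and Glu side chains are deprotonated (−1), and with His taken as neutral all other side chains carry no charge.
Positive (K, R): Lys9, Lys13, Arg18 → +3.
Negative (D, E): Glu1, Asp4, Glu6, Asp10, Glu20, Glu21, Asp24 → −7.
Net charge = (+3) + (−7) = −4.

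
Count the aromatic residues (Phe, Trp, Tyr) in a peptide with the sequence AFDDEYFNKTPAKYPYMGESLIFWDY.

8

Matching residues: F2, Y6, F7, Y14, Y16, F23, W24, Y26.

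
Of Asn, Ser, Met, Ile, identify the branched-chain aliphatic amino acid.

Valine (V), leucine (L), and isoleucine (I) are the branched-chain amino acids.
Of the listed options, only Ile belongs to this group.

Ile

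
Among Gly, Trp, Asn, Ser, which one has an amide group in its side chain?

Asn

Asparagine (N) and glutamine (Q) have uncharged amide side chains.
Of the listed options, only Asn belongs to this group.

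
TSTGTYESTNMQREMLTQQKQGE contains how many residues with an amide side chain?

5

The amide-side-chain residues are Asn (N) and Gln (Q).
Matching residues: N10, Q12, Q18, Q19, Q21.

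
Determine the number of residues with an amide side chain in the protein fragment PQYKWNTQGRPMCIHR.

3

Only N (asparagine) and Q (glutamine) carry a side-chain carboxamide.
Matching residues: Q2, N6, Q8.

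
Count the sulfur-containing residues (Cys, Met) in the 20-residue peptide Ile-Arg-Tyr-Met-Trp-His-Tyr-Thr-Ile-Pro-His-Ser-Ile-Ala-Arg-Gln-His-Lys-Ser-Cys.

2

Matching residues: Met4, Cys20.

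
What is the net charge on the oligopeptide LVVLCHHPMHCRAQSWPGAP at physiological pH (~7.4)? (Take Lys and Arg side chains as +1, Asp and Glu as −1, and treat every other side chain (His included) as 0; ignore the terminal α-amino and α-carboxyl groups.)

Positive (K, R): R12 → +1.
Negative (D, E): none → −0.
Net charge = (+1) + (−0) = +1.

+1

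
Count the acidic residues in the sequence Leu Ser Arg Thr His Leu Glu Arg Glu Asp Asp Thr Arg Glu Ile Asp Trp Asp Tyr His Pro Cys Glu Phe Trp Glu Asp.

10

Only D (aspartate) and E (glutamate) carry a side-chain carboxylic acid.
Matching residues: Glu7, Glu9, Asp10, Asp11, Glu14, Asp16, Asp18, Glu23, Glu26, Asp27.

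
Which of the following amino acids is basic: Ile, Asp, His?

Lysine (K), arginine (R), and histidine (H) have basic, nitrogen-containing side chains.
Of the listed options, only His belongs to this group.

His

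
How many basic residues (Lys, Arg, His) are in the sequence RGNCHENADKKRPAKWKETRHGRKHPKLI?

Matching residues: R1, H5, K10, K11, R12, K15, K17, R20, H21, R23, K24, H25, K27.

13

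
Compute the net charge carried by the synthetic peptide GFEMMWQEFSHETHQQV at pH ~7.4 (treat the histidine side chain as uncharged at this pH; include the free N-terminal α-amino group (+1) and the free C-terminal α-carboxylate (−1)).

The side chains ionized at physiological pH are Lys/Arg (+1) and Asp/Glu (−1); with His treated as neutral, nothing else contributes.
Positive (K, R): none → +0.
Negative (D, E): E3, E8, E12 → −3.
The N-terminus (+1) and C-terminus (−1) cancel.
Net charge = (+0) + (−3) = −3.

-3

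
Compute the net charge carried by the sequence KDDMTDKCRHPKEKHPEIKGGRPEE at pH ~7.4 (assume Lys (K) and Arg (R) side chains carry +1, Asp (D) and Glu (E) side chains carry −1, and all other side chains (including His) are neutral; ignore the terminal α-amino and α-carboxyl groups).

Positive (K, R): K1, K7, R9, K12, K14, K19, R22 → +7.
Negative (D, E): D2, D3, D6, E13, E17, E24, E25 → −7.
Net charge = (+7) + (−7) = 0.

0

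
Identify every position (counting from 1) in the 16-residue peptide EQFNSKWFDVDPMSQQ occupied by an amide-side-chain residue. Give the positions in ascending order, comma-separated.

Asparagine (N) and glutamine (Q) have uncharged amide side chains.
Matching residues: Q2, N4, Q15, Q16.

2, 4, 15, 16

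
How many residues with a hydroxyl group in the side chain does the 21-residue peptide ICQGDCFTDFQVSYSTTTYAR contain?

8

S, T, and Y are the three residues with a side-chain hydroxyl.
Matching residues: T8, S13, Y14, S15, T16, T17, T18, Y19.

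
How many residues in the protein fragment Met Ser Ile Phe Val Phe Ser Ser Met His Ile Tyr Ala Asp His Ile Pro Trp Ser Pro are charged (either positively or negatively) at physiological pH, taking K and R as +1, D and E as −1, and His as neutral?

1

Charged side chains at pH ~7.4: K, R (positive); D, E (negative).
Matching residues: Asp14.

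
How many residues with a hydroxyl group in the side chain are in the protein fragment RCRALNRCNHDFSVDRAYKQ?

Serine (S), threonine (T), and tyrosine (Y) each carry a hydroxyl group on the side chain.
Matching residues: S13, Y18.

2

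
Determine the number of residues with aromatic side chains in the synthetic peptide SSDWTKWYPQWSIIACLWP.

The aromatic amino acids are Phe (F, benzyl), Trp (W, indole), and Tyr (Y, phenol).
Matching residues: W4, W7, Y8, W11, W18.

5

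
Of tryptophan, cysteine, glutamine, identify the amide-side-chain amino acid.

Only N (asparagine) and Q (glutamine) carry a side-chain carboxamide.
Of the listed options, only glutamine belongs to this group.

glutamine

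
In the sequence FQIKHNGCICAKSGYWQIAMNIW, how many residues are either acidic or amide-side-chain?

Acidic: D, E. Amide-side-chain: N, Q.
Acidic residues here: none (0).
Amide-side-chain residues here: Q2, N6, Q17, N21 (4).
The two groups share no amino acid, so total = 0 + 4 = 4.

4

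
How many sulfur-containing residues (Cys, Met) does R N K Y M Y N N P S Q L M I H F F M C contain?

4

Matching residues: M5, M13, M18, C19.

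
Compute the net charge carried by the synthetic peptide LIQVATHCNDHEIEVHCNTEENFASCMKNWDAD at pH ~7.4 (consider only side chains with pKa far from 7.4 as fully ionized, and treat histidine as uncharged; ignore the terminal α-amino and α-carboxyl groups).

-6

The side chains ionized at physiological pH are Lys/Arg (+1) and Asp/Glu (−1); with His treated as neutral, nothing else contributes.
Positive (K, R): K28 → +1.
Negative (D, E): D10, E12, E14, E20, E21, D31, D33 → −7.
Net charge = (+1) + (−7) = −6.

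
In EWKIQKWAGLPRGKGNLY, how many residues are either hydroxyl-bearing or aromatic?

3

Hydroxyl-bearing: S, T, Y. Aromatic: F, W, Y.
Hydroxyl-bearing residues here: Y18 (1).
Aromatic residues here: W2, W7, Y18 (3).
Y is in both groups, so the 1 Y residue must not be double-counted.
Total = 1 + 3 − 1 = 3.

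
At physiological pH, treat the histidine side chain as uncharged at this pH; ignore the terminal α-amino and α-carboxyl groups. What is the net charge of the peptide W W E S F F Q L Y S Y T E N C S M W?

At pH ~7.4 the Lys and Arg side chains are protonated (+1), the Asp and Glu side chains are deprotonated (−1), and with His taken as neutral all other side chains carry no charge.
Positive (K, R): none → +0.
Negative (D, E): E3, E13 → −2.
Net charge = (+0) + (−2) = −2.

-2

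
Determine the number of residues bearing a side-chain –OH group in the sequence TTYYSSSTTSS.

The –OH-bearing residues are Ser, Thr (aliphatic alcohols), and Tyr (phenol).
Matching residues: T1, T2, Y3, Y4, S5, S6, S7, T8, T9, S10, S11.

11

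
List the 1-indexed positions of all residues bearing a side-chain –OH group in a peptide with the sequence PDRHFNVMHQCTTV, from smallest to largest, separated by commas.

12, 13

S, T, and Y are the three residues with a side-chain hydroxyl.
Matching residues: T12, T13.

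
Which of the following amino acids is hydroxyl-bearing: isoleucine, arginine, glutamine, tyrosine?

The –OH-bearing residues are Ser, Thr (aliphatic alcohols), and Tyr (phenol).
Of the listed options, only tyrosine belongs to this group.

tyrosine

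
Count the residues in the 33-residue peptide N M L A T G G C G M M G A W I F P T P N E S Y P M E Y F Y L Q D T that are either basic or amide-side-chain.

Basic: H, K, R. Amide-side-chain: N, Q.
Basic residues here: none (0).
Amide-side-chain residues here: N1, N20, Q31 (3).
The two groups share no amino acid, so total = 0 + 3 = 3.

3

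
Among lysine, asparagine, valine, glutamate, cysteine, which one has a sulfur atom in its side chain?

The sulfur-bearing residues are cysteine (–SH) and methionine (–S–CH₃).
Of the listed options, only cysteine belongs to this group.

cysteine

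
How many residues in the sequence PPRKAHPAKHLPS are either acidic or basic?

5

Acidic: D, E. Basic: H, K, R.
Acidic residues here: none (0).
Basic residues here: R3, K4, H6, K9, H10 (5).
The two groups share no amino acid, so total = 0 + 5 = 5.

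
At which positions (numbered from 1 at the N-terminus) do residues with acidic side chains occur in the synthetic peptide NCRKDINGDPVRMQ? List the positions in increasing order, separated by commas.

Aspartate (D) and glutamate (E) have carboxylic-acid side chains and are the acidic amino acids.
Matching residues: D5, D9.

5, 9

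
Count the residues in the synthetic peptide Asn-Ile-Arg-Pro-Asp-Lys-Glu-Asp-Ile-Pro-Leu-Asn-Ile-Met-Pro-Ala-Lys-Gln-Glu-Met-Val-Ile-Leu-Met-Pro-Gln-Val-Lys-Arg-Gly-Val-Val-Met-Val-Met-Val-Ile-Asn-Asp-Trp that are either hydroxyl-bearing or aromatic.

Hydroxyl-bearing: S, T, Y. Aromatic: F, W, Y.
Hydroxyl-bearing residues here: none (0).
Aromatic residues here: Trp40 (1).
(Y belongs to both groups, but none appear in this sequence.) Total = 0 + 1 = 1.

1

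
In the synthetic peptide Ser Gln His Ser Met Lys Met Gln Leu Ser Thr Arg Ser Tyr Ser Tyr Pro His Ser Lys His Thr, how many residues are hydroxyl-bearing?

10

Serine (S), threonine (T), and tyrosine (Y) each carry a hydroxyl group on the side chain.
Matching residues: Ser1, Ser4, Ser10, Thr11, Ser13, Tyr14, Ser15, Tyr16, Ser19, Thr22.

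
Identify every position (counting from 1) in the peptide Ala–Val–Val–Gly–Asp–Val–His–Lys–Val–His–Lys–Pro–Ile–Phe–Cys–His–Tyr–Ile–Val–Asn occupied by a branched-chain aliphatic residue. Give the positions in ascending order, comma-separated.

Valine (V), leucine (L), and isoleucine (I) are the branched-chain amino acids.
Matching residues: Val2, Val3, Val6, Val9, Ile13, Ile18, Val19.

2, 3, 6, 9, 13, 18, 19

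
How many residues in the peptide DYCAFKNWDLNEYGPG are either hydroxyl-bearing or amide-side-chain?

4

Hydroxyl-bearing: S, T, Y. Amide-side-chain: N, Q.
Hydroxyl-bearing residues here: Y2, Y13 (2).
Amide-side-chain residues here: N7, N11 (2).
The two groups share no amino acid, so total = 2 + 2 = 4.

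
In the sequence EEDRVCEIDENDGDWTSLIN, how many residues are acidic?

8

The acidic residues are Asp (D) and Glu (E), whose side chains end in a carboxylate group.
Matching residues: E1, E2, D3, E7, D9, E10, D12, D14.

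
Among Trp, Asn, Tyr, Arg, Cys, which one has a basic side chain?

Arg

Lysine (K), arginine (R), and histidine (H) have basic, nitrogen-containing side chains.
Of the listed options, only Arg belongs to this group.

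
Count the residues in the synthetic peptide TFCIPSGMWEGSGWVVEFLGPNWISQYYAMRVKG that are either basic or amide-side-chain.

4

Basic: H, K, R. Amide-side-chain: N, Q.
Basic residues here: R31, K33 (2).
Amide-side-chain residues here: N22, Q26 (2).
The two groups share no amino acid, so total = 2 + 2 = 4.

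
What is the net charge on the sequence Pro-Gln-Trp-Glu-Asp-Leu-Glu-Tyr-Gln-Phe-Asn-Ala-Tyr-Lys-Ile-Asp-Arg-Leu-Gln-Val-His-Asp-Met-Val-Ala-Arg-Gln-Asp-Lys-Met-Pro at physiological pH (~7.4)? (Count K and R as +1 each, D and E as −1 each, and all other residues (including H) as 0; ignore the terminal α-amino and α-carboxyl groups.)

Positive (K, R): Lys14, Arg17, Arg26, Lys29 → +4.
Negative (D, E): Glu4, Asp5, Glu7, Asp16, Asp22, Asp28 → −6.
Net charge = (+4) + (−6) = −2.

-2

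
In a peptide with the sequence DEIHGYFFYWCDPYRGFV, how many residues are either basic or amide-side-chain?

2

Basic: H, K, R. Amide-side-chain: N, Q.
Basic residues here: H4, R15 (2).
Amide-side-chain residues here: none (0).
The two groups share no amino acid, so total = 2 + 0 = 2.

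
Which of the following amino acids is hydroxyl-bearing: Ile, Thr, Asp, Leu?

Thr

The –OH-bearing residues are Ser, Thr (aliphatic alcohols), and Tyr (phenol).
Of the listed options, only Thr belongs to this group.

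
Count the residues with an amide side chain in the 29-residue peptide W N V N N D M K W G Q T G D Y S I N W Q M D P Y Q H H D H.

The amide-side-chain residues are Asn (N) and Gln (Q).
Matching residues: N2, N4, N5, Q11, N18, Q20, Q25.

7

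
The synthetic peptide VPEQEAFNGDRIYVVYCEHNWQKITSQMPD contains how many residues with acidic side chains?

5

Aspartate (D) and glutamate (E) have carboxylic-acid side chains and are the acidic amino acids.
Matching residues: E3, E5, D10, E18, D30.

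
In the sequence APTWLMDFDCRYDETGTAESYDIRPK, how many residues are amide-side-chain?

0

Asparagine (N) and glutamine (Q) have uncharged amide side chains.
None of the 26 residues belong to this group.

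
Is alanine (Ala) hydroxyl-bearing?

No

The –OH-bearing residues are Ser, Thr (aliphatic alcohols), and Tyr (phenol).
Alanine is not in this group.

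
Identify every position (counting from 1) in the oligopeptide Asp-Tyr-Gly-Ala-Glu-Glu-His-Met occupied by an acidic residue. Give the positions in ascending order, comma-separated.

The acidic residues are Asp (D) and Glu (E), whose side chains end in a carboxylate group.
Matching residues: Asp1, Glu5, Glu6.

1, 5, 6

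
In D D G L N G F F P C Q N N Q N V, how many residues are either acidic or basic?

Acidic: D, E. Basic: H, K, R.
Acidic residues here: D1, D2 (2).
Basic residues here: none (0).
The two groups share no amino acid, so total = 2 + 0 = 2.

2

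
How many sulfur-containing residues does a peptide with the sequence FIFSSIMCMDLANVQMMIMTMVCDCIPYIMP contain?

Cysteine (C, thiol) and methionine (M, thioether) are the two sulfur-containing amino acids.
Matching residues: M7, C8, M9, M16, M17, M19, M21, C23, C25, M30.

10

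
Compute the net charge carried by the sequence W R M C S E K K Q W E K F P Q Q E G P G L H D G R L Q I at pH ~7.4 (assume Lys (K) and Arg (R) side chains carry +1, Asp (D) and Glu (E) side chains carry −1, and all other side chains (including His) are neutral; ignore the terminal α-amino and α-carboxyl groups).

Positive (K, R): R2, K7, K8, K12, R25 → +5.
Negative (D, E): E6, E11, E17, D23 → −4.
Net charge = (+5) + (−4) = +1.

+1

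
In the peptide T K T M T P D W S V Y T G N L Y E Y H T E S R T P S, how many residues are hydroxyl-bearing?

12

The –OH-bearing residues are Ser, Thr (aliphatic alcohols), and Tyr (phenol).
Matching residues: T1, T3, T5, S9, Y11, T12, Y16, Y18, T20, S22, T24, S26.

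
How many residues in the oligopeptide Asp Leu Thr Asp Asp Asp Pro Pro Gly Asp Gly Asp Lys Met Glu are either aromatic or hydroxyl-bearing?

1

Aromatic: F, W, Y. Hydroxyl-bearing: S, T, Y.
Aromatic residues here: none (0).
Hydroxyl-bearing residues here: Thr3 (1).
(Y belongs to both groups, but none appear in this sequence.) Total = 0 + 1 = 1.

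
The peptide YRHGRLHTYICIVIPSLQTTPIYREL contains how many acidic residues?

1

The acidic residues are Asp (D) and Glu (E), whose side chains end in a carboxylate group.
Matching residues: E25.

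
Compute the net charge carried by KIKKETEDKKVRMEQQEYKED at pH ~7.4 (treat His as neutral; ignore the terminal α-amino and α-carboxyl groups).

At pH ~7.4 the Lys and Arg side chains are protonated (+1), the Asp and Glu side chains are deprotonated (−1), and with His taken as neutral all other side chains carry no charge.
Positive (K, R): K1, K3, K4, K9, K10, R12, K19 → +7.
Negative (D, E): E5, E7, D8, E14, E17, E20, D21 → −7.
Net charge = (+7) + (−7) = 0.

0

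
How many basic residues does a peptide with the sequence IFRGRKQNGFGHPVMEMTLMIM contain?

K, R, and H are the three residues with basic side chains (ε-amine, guanidinium, and imidazole respectively).
Matching residues: R3, R5, K6, H12.

4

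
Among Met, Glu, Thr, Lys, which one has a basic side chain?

The basic amino acids are Lys (K), Arg (R), and His (H).
Of the listed options, only Lys belongs to this group.

Lys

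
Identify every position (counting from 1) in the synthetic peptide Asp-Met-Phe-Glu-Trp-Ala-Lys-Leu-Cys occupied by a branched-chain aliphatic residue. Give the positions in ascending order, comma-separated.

V, L, and I make up the branched-chain aliphatic group.
Matching residues: Leu8.

8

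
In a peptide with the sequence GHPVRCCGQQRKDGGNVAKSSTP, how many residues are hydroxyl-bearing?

S, T, and Y are the three residues with a side-chain hydroxyl.
Matching residues: S20, S21, T22.

3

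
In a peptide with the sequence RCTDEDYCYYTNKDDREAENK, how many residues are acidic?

Aspartate (D) and glutamate (E) have carboxylic-acid side chains and are the acidic amino acids.
Matching residues: D4, E5, D6, D14, D15, E17, E19.

7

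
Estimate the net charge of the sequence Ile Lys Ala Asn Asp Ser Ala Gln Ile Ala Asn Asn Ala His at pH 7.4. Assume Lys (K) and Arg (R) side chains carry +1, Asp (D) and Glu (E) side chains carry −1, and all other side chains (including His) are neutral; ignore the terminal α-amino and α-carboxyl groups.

0

Positive (K, R): Lys2 → +1.
Negative (D, E): Asp5 → −1.
Net charge = (+1) + (−1) = 0.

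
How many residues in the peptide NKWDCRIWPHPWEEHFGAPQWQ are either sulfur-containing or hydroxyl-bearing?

1

Sulfur-containing: C, M. Hydroxyl-bearing: S, T, Y.
Sulfur-containing residues here: C5 (1).
Hydroxyl-bearing residues here: none (0).
The two groups share no amino acid, so total = 1 + 0 = 1.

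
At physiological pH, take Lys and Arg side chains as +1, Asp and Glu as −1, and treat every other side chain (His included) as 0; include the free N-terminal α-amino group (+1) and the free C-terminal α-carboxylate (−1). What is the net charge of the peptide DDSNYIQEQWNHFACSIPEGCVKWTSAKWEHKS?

-2

Positive (K, R): K23, K28, K32 → +3.
Negative (D, E): D1, D2, E8, E19, E30 → −5.
The N-terminus (+1) and C-terminus (−1) cancel.
Net charge = (+3) + (−5) = −2.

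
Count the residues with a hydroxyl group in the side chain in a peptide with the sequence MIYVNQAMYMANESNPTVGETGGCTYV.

7

S, T, and Y are the three residues with a side-chain hydroxyl.
Matching residues: Y3, Y9, S14, T17, T21, T25, Y26.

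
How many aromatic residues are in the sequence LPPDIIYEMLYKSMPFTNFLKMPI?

F, W, and Y each carry an aromatic ring on the side chain.
Matching residues: Y7, Y11, F16, F19.

4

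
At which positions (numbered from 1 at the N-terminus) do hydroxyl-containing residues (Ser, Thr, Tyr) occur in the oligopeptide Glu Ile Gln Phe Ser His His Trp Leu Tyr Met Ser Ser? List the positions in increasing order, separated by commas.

5, 10, 12, 13

Matching residues: Ser5, Tyr10, Ser12, Ser13.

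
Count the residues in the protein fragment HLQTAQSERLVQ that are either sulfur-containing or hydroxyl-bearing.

Sulfur-containing: C, M. Hydroxyl-bearing: S, T, Y.
Sulfur-containing residues here: none (0).
Hydroxyl-bearing residues here: T4, S7 (2).
The two groups share no amino acid, so total = 0 + 2 = 2.

2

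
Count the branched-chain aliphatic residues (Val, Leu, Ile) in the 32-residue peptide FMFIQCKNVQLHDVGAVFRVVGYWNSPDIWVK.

9

Matching residues: I4, V9, L11, V14, V17, V20, V21, I29, V31.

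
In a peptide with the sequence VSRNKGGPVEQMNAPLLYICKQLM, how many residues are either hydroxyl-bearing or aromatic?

2

Hydroxyl-bearing: S, T, Y. Aromatic: F, W, Y.
Hydroxyl-bearing residues here: S2, Y18 (2).
Aromatic residues here: Y18 (1).
Y is in both groups, so the 1 Y residue must not be double-counted.
Total = 2 + 1 − 1 = 2.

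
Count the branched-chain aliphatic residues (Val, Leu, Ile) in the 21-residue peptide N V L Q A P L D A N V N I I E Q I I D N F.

Matching residues: V2, L3, L7, V11, I13, I14, I17, I18.

8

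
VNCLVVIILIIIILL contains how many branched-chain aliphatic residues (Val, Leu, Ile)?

Matching residues: V1, L4, V5, V6, I7, I8, L9, I10, I11, I12, I13, L14, L15.

13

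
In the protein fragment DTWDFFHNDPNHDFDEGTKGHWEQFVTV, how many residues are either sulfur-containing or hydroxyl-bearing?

Sulfur-containing: C, M. Hydroxyl-bearing: S, T, Y.
Sulfur-containing residues here: none (0).
Hydroxyl-bearing residues here: T2, T18, T27 (3).
The two groups share no amino acid, so total = 0 + 3 = 3.

3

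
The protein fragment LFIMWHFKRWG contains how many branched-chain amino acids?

The BCAAs are Val, Leu, and Ile — aliphatic side chains with a branch point.
Matching residues: L1, I3.

2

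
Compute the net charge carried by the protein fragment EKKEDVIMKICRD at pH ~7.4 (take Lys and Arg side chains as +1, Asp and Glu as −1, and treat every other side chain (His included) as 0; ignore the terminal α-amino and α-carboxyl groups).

Positive (K, R): K2, K3, K9, R12 → +4.
Negative (D, E): E1, E4, D5, D13 → −4.
Net charge = (+4) + (−4) = 0.

0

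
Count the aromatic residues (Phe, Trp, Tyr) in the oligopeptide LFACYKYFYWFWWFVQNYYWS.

13

Matching residues: F2, Y5, Y7, F8, Y9, W10, F11, W12, W13, F14, Y18, Y19, W20.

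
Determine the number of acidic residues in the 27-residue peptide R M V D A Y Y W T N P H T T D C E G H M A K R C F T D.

4

Only D (aspartate) and E (glutamate) carry a side-chain carboxylic acid.
Matching residues: D4, D15, E17, D27.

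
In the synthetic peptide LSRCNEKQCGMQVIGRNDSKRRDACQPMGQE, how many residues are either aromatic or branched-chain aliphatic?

Aromatic: F, W, Y. Branched-chain aliphatic: I, L, V.
Aromatic residues here: none (0).
Branched-chain aliphatic residues here: L1, V13, I14 (3).
The two groups share no amino acid, so total = 0 + 3 = 3.

3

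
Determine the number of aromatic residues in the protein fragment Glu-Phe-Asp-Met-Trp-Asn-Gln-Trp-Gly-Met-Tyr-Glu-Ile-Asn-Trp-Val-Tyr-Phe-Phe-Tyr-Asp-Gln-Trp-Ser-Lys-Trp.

The aromatic amino acids are Phe (F, benzyl), Trp (W, indole), and Tyr (Y, phenol).
Matching residues: Phe2, Trp5, Trp8, Tyr11, Trp15, Tyr17, Phe18, Phe19, Tyr20, Trp23, Trp26.

11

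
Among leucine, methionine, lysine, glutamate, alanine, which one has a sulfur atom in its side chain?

methionine

The sulfur-bearing residues are cysteine (–SH) and methionine (–S–CH₃).
Of the listed options, only methionine belongs to this group.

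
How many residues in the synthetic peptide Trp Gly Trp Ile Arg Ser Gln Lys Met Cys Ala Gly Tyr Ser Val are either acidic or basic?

2

Acidic: D, E. Basic: H, K, R.
Acidic residues here: none (0).
Basic residues here: Arg5, Lys8 (2).
The two groups share no amino acid, so total = 0 + 2 = 2.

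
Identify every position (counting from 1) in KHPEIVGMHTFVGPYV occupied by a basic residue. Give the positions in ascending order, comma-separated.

1, 2, 9

K, R, and H are the three residues with basic side chains (ε-amine, guanidinium, and imidazole respectively).
Matching residues: K1, H2, H9.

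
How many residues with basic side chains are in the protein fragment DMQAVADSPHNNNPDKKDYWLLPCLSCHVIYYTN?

Lysine (K), arginine (R), and histidine (H) have basic, nitrogen-containing side chains.
Matching residues: H10, K16, K17, H28.

4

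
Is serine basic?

Lysine (K), arginine (R), and histidine (H) have basic, nitrogen-containing side chains.
Serine is not in this group.

No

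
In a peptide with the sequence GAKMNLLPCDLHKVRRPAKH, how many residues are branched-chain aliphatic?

V, L, and I make up the branched-chain aliphatic group.
Matching residues: L6, L7, L11, V14.

4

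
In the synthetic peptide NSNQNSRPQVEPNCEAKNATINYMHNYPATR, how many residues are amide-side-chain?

The amide-side-chain residues are Asn (N) and Gln (Q).
Matching residues: N1, N3, Q4, N5, Q9, N13, N18, N22, N26.

9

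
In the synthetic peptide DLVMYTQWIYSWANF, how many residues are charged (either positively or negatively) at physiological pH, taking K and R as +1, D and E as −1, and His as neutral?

Charged side chains at pH ~7.4: K, R (positive); D, E (negative).
Matching residues: D1.

1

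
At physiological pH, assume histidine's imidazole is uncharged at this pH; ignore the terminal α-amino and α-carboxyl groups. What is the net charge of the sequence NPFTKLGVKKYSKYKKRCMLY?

Near pH 7.4, K and R contribute +1 each, D and E contribute −1 each, and every other side chain (His included, as stated) is uncharged.
Positive (K, R): K5, K9, K10, K13, K15, K16, R17 → +7.
Negative (D, E): none → −0.
Net charge = (+7) + (−0) = +7.

+7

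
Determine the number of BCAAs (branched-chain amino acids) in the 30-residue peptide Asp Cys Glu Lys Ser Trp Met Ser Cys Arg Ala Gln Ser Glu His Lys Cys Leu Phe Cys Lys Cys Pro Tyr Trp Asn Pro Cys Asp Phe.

The BCAAs are Val, Leu, and Ile — aliphatic side chains with a branch point.
Matching residues: Leu18.

1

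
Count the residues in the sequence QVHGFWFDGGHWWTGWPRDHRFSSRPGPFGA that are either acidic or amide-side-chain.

Acidic: D, E. Amide-side-chain: N, Q.
Acidic residues here: D8, D19 (2).
Amide-side-chain residues here: Q1 (1).
The two groups share no amino acid, so total = 2 + 1 = 3.

3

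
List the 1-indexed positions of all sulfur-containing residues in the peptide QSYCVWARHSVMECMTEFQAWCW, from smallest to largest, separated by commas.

Cysteine (C, thiol) and methionine (M, thioether) are the two sulfur-containing amino acids.
Matching residues: C4, M12, C14, M15, C22.

4, 12, 14, 15, 22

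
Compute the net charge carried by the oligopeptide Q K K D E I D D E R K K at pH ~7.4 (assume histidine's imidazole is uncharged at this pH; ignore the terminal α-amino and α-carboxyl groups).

0

Near pH 7.4, K and R contribute +1 each, D and E contribute −1 each, and every other side chain (His included, as stated) is uncharged.
Positive (K, R): K2, K3, R10, K11, K12 → +5.
Negative (D, E): D4, E5, D7, D8, E9 → −5.
Net charge = (+5) + (−5) = 0.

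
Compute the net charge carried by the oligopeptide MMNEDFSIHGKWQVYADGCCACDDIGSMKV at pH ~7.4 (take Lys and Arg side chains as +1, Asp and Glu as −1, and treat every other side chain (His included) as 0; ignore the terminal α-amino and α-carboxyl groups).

-3

Positive (K, R): K11, K29 → +2.
Negative (D, E): E4, D5, D17, D23, D24 → −5.
Net charge = (+2) + (−5) = −3.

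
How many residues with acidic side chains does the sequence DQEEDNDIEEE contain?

8

The acidic residues are Asp (D) and Glu (E), whose side chains end in a carboxylate group.
Matching residues: D1, E3, E4, D5, D7, E9, E10, E11.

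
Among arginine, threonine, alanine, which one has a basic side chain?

arginine

K, R, and H are the three residues with basic side chains (ε-amine, guanidinium, and imidazole respectively).
Of the listed options, only arginine belongs to this group.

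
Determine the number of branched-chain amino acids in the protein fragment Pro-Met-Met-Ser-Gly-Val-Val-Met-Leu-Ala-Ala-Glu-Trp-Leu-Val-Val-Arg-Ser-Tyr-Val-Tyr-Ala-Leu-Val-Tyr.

V, L, and I make up the branched-chain aliphatic group.
Matching residues: Val6, Val7, Leu9, Leu14, Val15, Val16, Val20, Leu23, Val24.

9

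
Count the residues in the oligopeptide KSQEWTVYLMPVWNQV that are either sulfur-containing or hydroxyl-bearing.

Sulfur-containing: C, M. Hydroxyl-bearing: S, T, Y.
Sulfur-containing residues here: M10 (1).
Hydroxyl-bearing residues here: S2, T6, Y8 (3).
The two groups share no amino acid, so total = 1 + 3 = 4.

4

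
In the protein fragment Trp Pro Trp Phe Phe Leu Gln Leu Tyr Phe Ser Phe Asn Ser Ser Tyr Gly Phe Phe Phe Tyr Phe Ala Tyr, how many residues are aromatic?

The aromatic amino acids are Phe (F, benzyl), Trp (W, indole), and Tyr (Y, phenol).
Matching residues: Trp1, Trp3, Phe4, Phe5, Tyr9, Phe10, Phe12, Tyr16, Phe18, Phe19, Phe20, Tyr21, Phe22, Tyr24.

14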